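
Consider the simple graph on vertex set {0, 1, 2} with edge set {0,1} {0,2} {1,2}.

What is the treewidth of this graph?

2

A width-2 tree decomposition is:
Bags: B1 = {0, 1, 2}
Tree: (single bag)
A single bag containing all 3 vertices is trivially a valid decomposition of width 2. On the other hand G contains the 3-clique {0, 1, 2}. A clique must lie in a single bag of any decomposition, so no decomposition can have width below 2. Combining the bounds, tw(G) = 2.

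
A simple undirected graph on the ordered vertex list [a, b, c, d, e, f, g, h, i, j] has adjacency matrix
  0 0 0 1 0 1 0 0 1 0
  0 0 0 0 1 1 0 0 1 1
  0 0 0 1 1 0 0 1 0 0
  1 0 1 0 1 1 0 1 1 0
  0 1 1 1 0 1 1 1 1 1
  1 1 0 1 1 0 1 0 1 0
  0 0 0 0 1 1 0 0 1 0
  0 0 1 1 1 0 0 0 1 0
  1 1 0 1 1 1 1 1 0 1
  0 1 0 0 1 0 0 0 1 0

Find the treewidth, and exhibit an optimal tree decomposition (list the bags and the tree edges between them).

Each bag holds 4 vertices, so the decomposition has width 3, which upper-bounds the treewidth. Conversely, {c, d, e, h} is a clique of size 4, and the vertices of any clique must share a bag in every tree decomposition; so some bag has ≥ 4 vertices and tw(G) ≥ 3. Combining the bounds, tw(G) = 3.

Treewidth 3.
One optimal decomposition is:
Bags: B1 = {d, e, f, i}  B2 = {d, e, h, i}  B3 = {e, f, g, i}  B4 = {a, d, f, i}  B5 = {c, d, e, h}  B6 = {b, e, f, i}  B7 = {b, e, i, j}
Tree: B1–B2, B1–B3, B1–B4, B2–B5, B3–B6, B6–B7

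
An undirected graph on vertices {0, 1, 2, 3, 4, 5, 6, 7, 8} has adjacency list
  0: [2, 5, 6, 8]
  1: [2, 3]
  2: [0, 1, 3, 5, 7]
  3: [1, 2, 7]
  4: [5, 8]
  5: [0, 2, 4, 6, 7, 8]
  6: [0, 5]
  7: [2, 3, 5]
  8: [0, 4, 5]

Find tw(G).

A width-2 tree decomposition is:
Bags: B1 = {0, 2, 5}  B2 = {0, 5, 8}  B3 = {0, 5, 6}  B4 = {4, 5, 8}  B5 = {2, 5, 7}  B6 = {2, 3, 7}  B7 = {1, 2, 3}
Tree: B1–B2, B1–B3, B2–B4, B1–B5, B5–B6, B6–B7
The largest bag has 3 vertices, giving width 2; this decomposition certifies tw(G) ≤ 2. On the other hand G contains the 3-clique {1, 2, 3}. A clique must lie in a single bag of any decomposition, so no decomposition can have width below 2. The upper and lower bounds meet at 2, so that is the treewidth.

2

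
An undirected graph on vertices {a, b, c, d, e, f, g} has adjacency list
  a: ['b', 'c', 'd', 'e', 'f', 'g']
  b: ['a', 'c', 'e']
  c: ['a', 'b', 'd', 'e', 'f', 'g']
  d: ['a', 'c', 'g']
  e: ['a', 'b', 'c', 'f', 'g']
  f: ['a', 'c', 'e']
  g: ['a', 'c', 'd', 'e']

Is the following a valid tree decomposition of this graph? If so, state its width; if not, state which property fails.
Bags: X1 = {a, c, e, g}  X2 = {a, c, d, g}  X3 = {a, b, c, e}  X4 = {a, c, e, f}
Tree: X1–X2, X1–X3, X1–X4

Checking the three conditions: (i) the bags cover all of {a, b, c, d, e, f, g}; (ii) for each edge, some bag contains both endpoints; (iii) the bags containing any fixed vertex form a subtree. All hold, so the decomposition is valid with width 4 − 1 = 3.

Yes; width 3.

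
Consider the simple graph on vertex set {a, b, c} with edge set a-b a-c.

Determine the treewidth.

1

A width-1 tree decomposition is:
Bags: B1 = {a, b}  B2 = {a, c}
Tree: B1–B2
Every bag has size at most 2, so the width is 2 − 1 = 1 and tw(G) ≤ 1. G has an edge, so its treewidth is at least 1. Therefore the treewidth is 1.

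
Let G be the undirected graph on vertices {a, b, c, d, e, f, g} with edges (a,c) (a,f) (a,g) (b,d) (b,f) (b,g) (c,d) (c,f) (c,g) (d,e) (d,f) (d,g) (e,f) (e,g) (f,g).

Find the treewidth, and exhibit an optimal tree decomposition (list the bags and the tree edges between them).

Treewidth 3.
Bags: B1 = {b, d, f, g}  B2 = {c, d, f, g}  B3 = {a, c, f, g}  B4 = {d, e, f, g}
Tree: B1–B2, B2–B3, B1–B4

Each bag holds 4 vertices, so the decomposition has width 3, which upper-bounds the treewidth. For the lower bound, the 4 vertices {d, e, f, g} are pairwise adjacent, and any tree decomposition puts a clique entirely inside one bag — forcing width ≥ 3. Hence tw(G) = 3 exactly.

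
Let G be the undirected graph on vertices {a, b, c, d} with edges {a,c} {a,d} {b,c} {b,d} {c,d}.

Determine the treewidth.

2

A width-2 tree decomposition is:
Bags: B1 = {a, c, d}  B2 = {b, c, d}
Tree: B1–B2
Each bag holds 3 vertices, so the decomposition has width 2, which upper-bounds the treewidth. On the other hand G contains the 3-clique {a, c, d}. A clique must lie in a single bag of any decomposition, so no decomposition can have width below 2. The upper and lower bounds meet at 2, so that is the treewidth.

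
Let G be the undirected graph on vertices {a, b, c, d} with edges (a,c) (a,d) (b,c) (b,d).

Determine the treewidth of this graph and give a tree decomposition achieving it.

Treewidth 2.
One optimal decomposition is:
Bags: B1 = {a, c, d}  B2 = {b, c, d}
Tree: B1–B2

Every bag has size at most 3, so the width is 3 − 1 = 2 and tw(G) ≤ 2. Since d–a–c–b–d is a cycle in G, G is not acyclic. Forests are exactly the graphs of treewidth ≤ 1, so tw(G) ≥ 2. Hence tw(G) = 2 exactly.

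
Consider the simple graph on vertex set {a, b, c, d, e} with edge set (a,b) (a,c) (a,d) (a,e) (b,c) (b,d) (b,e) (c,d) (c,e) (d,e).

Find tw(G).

A width-4 tree decomposition is:
Bags: B1 = {a, b, c, d, e}
Tree: (single bag)
With just one bag of size 5, the width is 5 − 1 = 4, so tw(G) ≤ 4. Conversely, {a, b, c, d, e} is a clique of size 5, and the vertices of any clique must share a bag in every tree decomposition; so some bag has ≥ 5 vertices and tw(G) ≥ 4. Hence tw(G) = 4 exactly.

4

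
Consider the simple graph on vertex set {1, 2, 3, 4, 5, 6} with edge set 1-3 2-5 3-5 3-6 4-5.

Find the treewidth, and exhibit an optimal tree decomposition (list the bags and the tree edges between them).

The largest bag has 2 vertices, giving width 1; this decomposition certifies tw(G) ≤ 1. Since G has at least one edge (e.g. 3–5), it is not an edgeless graph, so tw(G) ≥ 1. Combining the bounds, tw(G) = 1.

Treewidth 1.
One such decomposition:
Bags: B1 = {3, 5}  B2 = {1, 3}  B3 = {4, 5}  B4 = {3, 6}  B5 = {2, 5}
Tree: B1–B2, B1–B3, B2–B4, B3–B5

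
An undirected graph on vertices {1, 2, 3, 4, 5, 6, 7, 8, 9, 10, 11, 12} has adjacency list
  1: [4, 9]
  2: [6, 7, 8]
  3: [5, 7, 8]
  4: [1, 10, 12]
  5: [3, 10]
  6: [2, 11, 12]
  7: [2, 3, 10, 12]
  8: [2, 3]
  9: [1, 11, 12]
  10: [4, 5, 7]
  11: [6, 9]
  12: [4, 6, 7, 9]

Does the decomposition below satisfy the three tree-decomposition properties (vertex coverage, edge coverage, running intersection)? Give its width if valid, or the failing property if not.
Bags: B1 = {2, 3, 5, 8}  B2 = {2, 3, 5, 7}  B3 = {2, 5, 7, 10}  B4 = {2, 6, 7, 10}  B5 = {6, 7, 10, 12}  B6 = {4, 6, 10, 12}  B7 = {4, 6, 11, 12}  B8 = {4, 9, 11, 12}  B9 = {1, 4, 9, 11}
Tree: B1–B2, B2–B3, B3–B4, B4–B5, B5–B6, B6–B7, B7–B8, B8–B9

Yes; width 3.

Checking the three conditions: (i) the bags cover all of {1, 2, 3, 4, 5, 6, 7, 8, 9, 10, 11, 12}; (ii) for each edge, some bag contains both endpoints; (iii) the bags containing any fixed vertex form a subtree. All hold, so the decomposition is valid with width 4 − 1 = 3.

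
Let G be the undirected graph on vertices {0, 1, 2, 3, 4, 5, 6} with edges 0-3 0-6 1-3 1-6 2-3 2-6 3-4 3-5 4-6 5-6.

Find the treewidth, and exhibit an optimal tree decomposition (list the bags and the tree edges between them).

Treewidth 2.
Bags: B1 = {3, 5, 6}  B2 = {3, 4, 6}  B3 = {0, 3, 6}  B4 = {1, 3, 6}  B5 = {2, 3, 6}
Tree: B1–B2, B2–B3, B3–B4, B4–B5

Every bag has size at most 3, so the width is 3 − 1 = 2 and tw(G) ≤ 2. Since 3–5–6–4–3 is a cycle in G, G is not acyclic. Forests are exactly the graphs of treewidth ≤ 1, so tw(G) ≥ 2. Therefore the treewidth is 2.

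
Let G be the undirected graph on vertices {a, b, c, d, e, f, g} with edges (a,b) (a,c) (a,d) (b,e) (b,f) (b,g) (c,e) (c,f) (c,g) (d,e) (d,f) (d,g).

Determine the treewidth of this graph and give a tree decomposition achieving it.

Treewidth 3.
One such decomposition:
Bags: B1 = {b, c, d, f}  B2 = {a, b, c, d}  B3 = {b, c, d, g}  B4 = {b, c, d, e}
Tree: B1–B2, B2–B3, B3–B4

The largest bag has 4 vertices, giving width 3; this decomposition certifies tw(G) ≤ 3. For the lower bound: the 4 vertex sets {b,f}, {a,d}, {c}, {g} are disjoint, each induces a connected subgraph, and every pair is joined by at least one edge of G. Contracting each set to a single vertex therefore yields K_{4} as a minor, and since treewidth is minor-monotone, tw(G) ≥ tw(K_{4}) = 3. Hence tw(G) = 3 exactly.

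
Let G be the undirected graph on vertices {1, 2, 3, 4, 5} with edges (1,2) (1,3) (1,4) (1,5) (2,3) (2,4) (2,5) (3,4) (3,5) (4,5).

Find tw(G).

4

A width-4 tree decomposition is:
Bags: B1 = {1, 2, 3, 4, 5}
Tree: (single bag)
With just one bag of size 5, the width is 5 − 1 = 4, so tw(G) ≤ 4. On the other hand G contains the 5-clique {1, 2, 3, 4, 5}. A clique must lie in a single bag of any decomposition, so no decomposition can have width below 4. Hence tw(G) = 4 exactly.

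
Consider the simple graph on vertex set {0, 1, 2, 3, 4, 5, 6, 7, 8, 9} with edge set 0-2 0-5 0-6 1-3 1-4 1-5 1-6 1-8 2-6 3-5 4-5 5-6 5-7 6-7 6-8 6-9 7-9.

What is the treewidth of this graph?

A width-2 tree decomposition is:
Bags: B1 = {1, 5, 6}  B2 = {1, 4, 5}  B3 = {5, 6, 7}  B4 = {0, 5, 6}  B5 = {1, 6, 8}  B6 = {6, 7, 9}  B7 = {1, 3, 5}  B8 = {0, 2, 6}
Tree: B1–B2, B1–B3, B3–B4, B1–B5, B3–B6, B2–B7, B4–B8
The largest bag has 3 vertices, giving width 2; this decomposition certifies tw(G) ≤ 2. On the other hand G contains the 3-clique {1, 3, 5}. A clique must lie in a single bag of any decomposition, so no decomposition can have width below 2. Therefore the treewidth is 2.

2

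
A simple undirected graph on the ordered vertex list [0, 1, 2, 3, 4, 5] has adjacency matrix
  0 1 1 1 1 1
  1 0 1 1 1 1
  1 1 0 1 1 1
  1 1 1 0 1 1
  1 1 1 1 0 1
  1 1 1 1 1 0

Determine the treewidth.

A width-5 tree decomposition is:
Bags: B1 = {0, 1, 2, 3, 4, 5}
Tree: (single bag)
With just one bag of size 6, the width is 6 − 1 = 5, so tw(G) ≤ 5. For the lower bound, the 6 vertices {0, 1, 2, 3, 4, 5} are pairwise adjacent, and any tree decomposition puts a clique entirely inside one bag — forcing width ≥ 5. Therefore the treewidth is 5.

5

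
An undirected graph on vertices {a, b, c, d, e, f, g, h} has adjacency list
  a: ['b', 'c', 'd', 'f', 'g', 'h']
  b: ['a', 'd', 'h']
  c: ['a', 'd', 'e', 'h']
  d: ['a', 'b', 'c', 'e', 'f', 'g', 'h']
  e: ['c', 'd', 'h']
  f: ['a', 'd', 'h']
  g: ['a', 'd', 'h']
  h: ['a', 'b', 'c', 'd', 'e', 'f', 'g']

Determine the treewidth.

3

A width-3 tree decomposition is:
Bags: B1 = {a, d, f, h}  B2 = {a, c, d, h}  B3 = {a, b, d, h}  B4 = {a, d, g, h}  B5 = {c, d, e, h}
Tree: B1–B2, B1–B3, B3–B4, B2–B5
Every bag has size at most 4, so the width is 4 − 1 = 3 and tw(G) ≤ 3. On the other hand G contains the 4-clique {c, d, e, h}. A clique must lie in a single bag of any decomposition, so no decomposition can have width below 3. Combining the bounds, tw(G) = 3.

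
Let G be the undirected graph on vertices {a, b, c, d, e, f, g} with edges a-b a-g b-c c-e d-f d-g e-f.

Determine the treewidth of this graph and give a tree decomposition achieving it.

The largest bag has 3 vertices, giving width 2; this decomposition certifies tw(G) ≤ 2. Since g–d–f–e–c–b–a–g is a cycle in G, G is not acyclic. Forests are exactly the graphs of treewidth ≤ 1, so tw(G) ≥ 2. Combining the bounds, tw(G) = 2.

Treewidth 2.
One optimal decomposition is:
Bags: B1 = {d, f, g}  B2 = {e, f, g}  B3 = {c, e, g}  B4 = {b, c, g}  B5 = {a, b, g}
Tree: B1–B2, B2–B3, B3–B4, B4–B5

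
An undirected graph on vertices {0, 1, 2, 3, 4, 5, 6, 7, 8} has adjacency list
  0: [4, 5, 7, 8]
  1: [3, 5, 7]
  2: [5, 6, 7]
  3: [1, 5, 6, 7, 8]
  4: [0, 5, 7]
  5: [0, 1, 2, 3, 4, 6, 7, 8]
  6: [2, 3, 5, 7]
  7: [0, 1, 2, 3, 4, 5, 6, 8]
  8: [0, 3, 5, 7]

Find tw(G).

A width-3 tree decomposition is:
Bags: B1 = {3, 5, 6, 7}  B2 = {2, 5, 6, 7}  B3 = {3, 5, 7, 8}  B4 = {0, 5, 7, 8}  B5 = {1, 3, 5, 7}  B6 = {0, 4, 5, 7}
Tree: B1–B2, B1–B3, B3–B4, B1–B5, B4–B6
Each bag holds 4 vertices, so the decomposition has width 3, which upper-bounds the treewidth. Conversely, {0, 5, 7, 8} is a clique of size 4, and the vertices of any clique must share a bag in every tree decomposition; so some bag has ≥ 4 vertices and tw(G) ≥ 3. Hence tw(G) = 3 exactly.

3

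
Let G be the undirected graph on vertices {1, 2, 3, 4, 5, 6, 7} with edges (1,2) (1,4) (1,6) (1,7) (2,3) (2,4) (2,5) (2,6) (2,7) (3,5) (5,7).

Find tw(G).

2

A width-2 tree decomposition is:
Bags: B1 = {1, 2, 6}  B2 = {1, 2, 4}  B3 = {1, 2, 7}  B4 = {2, 5, 7}  B5 = {2, 3, 5}
Tree: B1–B2, B2–B3, B3–B4, B4–B5
Each bag holds 3 vertices, so the decomposition has width 2, which upper-bounds the treewidth. For the lower bound, the 3 vertices {1, 2, 4} are pairwise adjacent, and any tree decomposition puts a clique entirely inside one bag — forcing width ≥ 2. Hence tw(G) = 2 exactly.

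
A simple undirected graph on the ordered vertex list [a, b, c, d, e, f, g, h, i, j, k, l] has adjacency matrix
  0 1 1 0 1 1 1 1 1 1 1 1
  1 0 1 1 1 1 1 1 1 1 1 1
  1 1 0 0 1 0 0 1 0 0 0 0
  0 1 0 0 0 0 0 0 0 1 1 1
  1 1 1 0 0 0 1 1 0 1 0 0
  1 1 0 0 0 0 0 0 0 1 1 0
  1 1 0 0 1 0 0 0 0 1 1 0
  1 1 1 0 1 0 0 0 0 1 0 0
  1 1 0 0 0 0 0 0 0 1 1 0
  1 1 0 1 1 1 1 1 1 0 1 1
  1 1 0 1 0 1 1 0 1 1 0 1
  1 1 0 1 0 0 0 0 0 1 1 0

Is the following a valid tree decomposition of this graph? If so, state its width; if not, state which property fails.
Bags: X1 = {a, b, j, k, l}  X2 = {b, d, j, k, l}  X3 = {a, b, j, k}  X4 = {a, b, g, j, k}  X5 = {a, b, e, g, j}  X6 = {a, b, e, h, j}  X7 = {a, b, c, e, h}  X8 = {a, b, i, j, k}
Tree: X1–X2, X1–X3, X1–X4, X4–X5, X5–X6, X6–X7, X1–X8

No — vertex f appears in no bag.

A tree decomposition must satisfy three properties: every vertex lies in some bag; for every edge, both endpoints lie together in some bag; and for every vertex, the bags containing it form a connected subtree. Here vertex f appears in no bag, so the decomposition is invalid.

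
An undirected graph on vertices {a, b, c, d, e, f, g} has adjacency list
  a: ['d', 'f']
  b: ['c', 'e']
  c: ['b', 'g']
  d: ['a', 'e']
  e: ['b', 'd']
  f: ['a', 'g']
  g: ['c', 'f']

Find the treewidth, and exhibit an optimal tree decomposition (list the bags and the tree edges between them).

Each bag holds 3 vertices, so the decomposition has width 2, which upper-bounds the treewidth. For the lower bound, G contains the cycle d–e–b–c–g–f–a–d, so G is not a forest; only forests have treewidth ≤ 1, hence tw(G) ≥ 2. Therefore the treewidth is 2.

Treewidth 2.
One optimal decomposition is:
Bags: B1 = {b, d, e}  B2 = {b, c, d}  B3 = {c, d, g}  B4 = {d, f, g}  B5 = {a, d, f}
Tree: B1–B2, B2–B3, B3–B4, B4–B5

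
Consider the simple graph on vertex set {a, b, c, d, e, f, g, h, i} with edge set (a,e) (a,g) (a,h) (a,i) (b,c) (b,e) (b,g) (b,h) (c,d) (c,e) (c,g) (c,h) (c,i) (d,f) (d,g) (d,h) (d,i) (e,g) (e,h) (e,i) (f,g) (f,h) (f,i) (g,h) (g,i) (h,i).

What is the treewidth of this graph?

A width-4 tree decomposition is:
Bags: B1 = {c, d, g, h, i}  B2 = {d, f, g, h, i}  B3 = {c, e, g, h, i}  B4 = {b, c, e, g, h}  B5 = {a, e, g, h, i}
Tree: B1–B2, B1–B3, B3–B4, B3–B5
Every bag has size at most 5, so the width is 5 − 1 = 4 and tw(G) ≤ 4. Conversely, {b, c, e, g, h} is a clique of size 5, and the vertices of any clique must share a bag in every tree decomposition; so some bag has ≥ 5 vertices and tw(G) ≥ 4. Therefore the treewidth is 4.

4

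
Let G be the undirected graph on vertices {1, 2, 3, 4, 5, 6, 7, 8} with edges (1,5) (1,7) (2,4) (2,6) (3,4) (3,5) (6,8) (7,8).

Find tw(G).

A width-2 tree decomposition is:
Bags: B1 = {2, 6, 8}  B2 = {2, 7, 8}  B3 = {1, 2, 7}  B4 = {1, 2, 5}  B5 = {2, 3, 5}  B6 = {2, 3, 4}
Tree: B1–B2, B2–B3, B3–B4, B4–B5, B5–B6
The largest bag has 3 vertices, giving width 2; this decomposition certifies tw(G) ≤ 2. For the lower bound, G contains the cycle 2–6–8–7–1–5–3–4–2, so G is not a forest; only forests have treewidth ≤ 1, hence tw(G) ≥ 2. Combining the bounds, tw(G) = 2.

2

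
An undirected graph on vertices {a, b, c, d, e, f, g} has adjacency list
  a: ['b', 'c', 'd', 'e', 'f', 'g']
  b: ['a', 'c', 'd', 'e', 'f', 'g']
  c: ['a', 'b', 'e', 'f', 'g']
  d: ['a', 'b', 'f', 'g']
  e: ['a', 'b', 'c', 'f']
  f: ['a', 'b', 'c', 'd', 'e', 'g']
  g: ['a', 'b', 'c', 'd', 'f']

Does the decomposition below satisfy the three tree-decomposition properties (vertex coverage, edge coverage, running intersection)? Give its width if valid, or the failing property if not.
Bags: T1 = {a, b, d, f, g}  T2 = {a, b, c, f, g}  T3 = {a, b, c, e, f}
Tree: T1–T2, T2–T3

Yes; width 4.

Vertex coverage: the bags together contain {a, b, c, d, e, f, g}, the full vertex set. Edge coverage: each edge of G has both endpoints in at least one bag. Running intersection: for every vertex, the bags containing it form a connected subtree. All three properties hold, so this is a valid tree decomposition of width max|bag| − 1 = 4, and hence tw(G) ≤ 4.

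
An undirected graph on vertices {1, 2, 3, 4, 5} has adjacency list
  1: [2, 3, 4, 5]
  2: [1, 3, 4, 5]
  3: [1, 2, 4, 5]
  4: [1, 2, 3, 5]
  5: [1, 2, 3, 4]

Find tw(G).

A width-4 tree decomposition is:
Bags: B1 = {1, 2, 3, 4, 5}
Tree: (single bag)
With just one bag of size 5, the width is 5 − 1 = 4, so tw(G) ≤ 4. For the lower bound, the 5 vertices {1, 2, 3, 4, 5} are pairwise adjacent, and any tree decomposition puts a clique entirely inside one bag — forcing width ≥ 4. Hence tw(G) = 4 exactly.

4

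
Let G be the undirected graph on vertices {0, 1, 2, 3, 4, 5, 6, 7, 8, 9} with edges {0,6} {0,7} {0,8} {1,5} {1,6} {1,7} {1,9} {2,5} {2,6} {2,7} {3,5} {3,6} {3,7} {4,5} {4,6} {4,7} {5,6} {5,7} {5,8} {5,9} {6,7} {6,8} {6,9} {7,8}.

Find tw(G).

A width-3 tree decomposition is:
Bags: B1 = {1, 5, 6, 7}  B2 = {2, 5, 6, 7}  B3 = {1, 5, 6, 9}  B4 = {4, 5, 6, 7}  B5 = {5, 6, 7, 8}  B6 = {0, 6, 7, 8}  B7 = {3, 5, 6, 7}
Tree: B1–B2, B1–B3, B2–B4, B2–B5, B5–B6, B2–B7
Every bag has size at most 4, so the width is 4 − 1 = 3 and tw(G) ≤ 3. For the lower bound, the 4 vertices {0, 6, 7, 8} are pairwise adjacent, and any tree decomposition puts a clique entirely inside one bag — forcing width ≥ 3. Hence tw(G) = 3 exactly.

3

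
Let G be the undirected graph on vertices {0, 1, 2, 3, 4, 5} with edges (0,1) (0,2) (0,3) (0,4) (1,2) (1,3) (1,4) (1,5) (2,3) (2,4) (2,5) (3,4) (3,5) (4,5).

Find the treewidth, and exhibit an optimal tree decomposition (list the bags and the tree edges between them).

The largest bag has 5 vertices, giving width 4; this decomposition certifies tw(G) ≤ 4. On the other hand G contains the 5-clique {0, 1, 2, 3, 4}. A clique must lie in a single bag of any decomposition, so no decomposition can have width below 4. Hence tw(G) = 4 exactly.

Treewidth 4.
Bags: B1 = {1, 2, 3, 4, 5}  B2 = {0, 1, 2, 3, 4}
Tree: B1–B2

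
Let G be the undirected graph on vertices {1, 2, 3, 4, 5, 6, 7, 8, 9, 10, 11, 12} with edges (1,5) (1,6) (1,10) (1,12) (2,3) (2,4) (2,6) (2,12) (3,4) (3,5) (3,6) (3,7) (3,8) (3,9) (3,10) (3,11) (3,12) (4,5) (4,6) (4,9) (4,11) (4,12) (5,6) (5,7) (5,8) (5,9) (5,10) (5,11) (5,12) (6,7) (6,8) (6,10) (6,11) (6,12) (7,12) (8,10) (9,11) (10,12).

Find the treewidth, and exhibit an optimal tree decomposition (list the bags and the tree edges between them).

Treewidth 4.
One optimal decomposition is:
Bags: B1 = {3, 5, 6, 8, 10}  B2 = {3, 5, 6, 10, 12}  B3 = {3, 4, 5, 6, 12}  B4 = {3, 5, 6, 7, 12}  B5 = {3, 4, 5, 6, 11}  B6 = {3, 4, 5, 9, 11}  B7 = {2, 3, 4, 6, 12}  B8 = {1, 5, 6, 10, 12}
Tree: B1–B2, B2–B3, B2–B4, B3–B5, B5–B6, B3–B7, B2–B8

Every bag has size at most 5, so the width is 5 − 1 = 4 and tw(G) ≤ 4. For the lower bound, the 5 vertices {1, 5, 6, 10, 12} are pairwise adjacent, and any tree decomposition puts a clique entirely inside one bag — forcing width ≥ 4. Combining the bounds, tw(G) = 4.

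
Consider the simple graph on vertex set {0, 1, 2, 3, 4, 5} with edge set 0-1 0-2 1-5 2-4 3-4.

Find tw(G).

1

A width-1 tree decomposition is:
Bags: B1 = {3, 4}  B2 = {2, 4}  B3 = {0, 2}  B4 = {0, 1}  B5 = {1, 5}
Tree: B1–B2, B2–B3, B3–B4, B4–B5
Every bag has size at most 2, so the width is 2 − 1 = 1 and tw(G) ≤ 1. Any graph with an edge has treewidth ≥ 1, and G has the edge 3–4. Therefore the treewidth is 1.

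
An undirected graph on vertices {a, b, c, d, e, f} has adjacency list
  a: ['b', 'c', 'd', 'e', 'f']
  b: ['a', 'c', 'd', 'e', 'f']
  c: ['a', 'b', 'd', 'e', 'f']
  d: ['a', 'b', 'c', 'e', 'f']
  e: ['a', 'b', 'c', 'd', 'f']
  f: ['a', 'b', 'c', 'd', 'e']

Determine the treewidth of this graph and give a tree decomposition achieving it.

A single bag containing all 6 vertices is trivially a valid decomposition of width 5. On the other hand G contains the 6-clique {a, b, c, d, e, f}. A clique must lie in a single bag of any decomposition, so no decomposition can have width below 5. Combining the bounds, tw(G) = 5.

Treewidth 5.
One such decomposition:
Bags: B1 = {a, b, c, d, e, f}
Tree: (single bag)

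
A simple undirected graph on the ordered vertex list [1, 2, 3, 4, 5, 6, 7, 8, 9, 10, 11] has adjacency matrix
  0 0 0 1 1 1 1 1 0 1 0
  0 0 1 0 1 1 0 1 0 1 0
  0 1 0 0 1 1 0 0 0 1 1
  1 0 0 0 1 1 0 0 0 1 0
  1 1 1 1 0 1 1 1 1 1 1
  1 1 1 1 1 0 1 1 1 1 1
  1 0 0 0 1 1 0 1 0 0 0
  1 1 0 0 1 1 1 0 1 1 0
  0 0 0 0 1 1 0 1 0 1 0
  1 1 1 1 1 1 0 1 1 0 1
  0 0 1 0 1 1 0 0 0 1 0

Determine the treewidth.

A width-4 tree decomposition is:
Bags: B1 = {2, 5, 6, 8, 10}  B2 = {1, 5, 6, 8, 10}  B3 = {2, 3, 5, 6, 10}  B4 = {5, 6, 8, 9, 10}  B5 = {3, 5, 6, 10, 11}  B6 = {1, 4, 5, 6, 10}  B7 = {1, 5, 6, 7, 8}
Tree: B1–B2, B1–B3, B2–B4, B3–B5, B2–B6, B2–B7
Every bag has size at most 5, so the width is 5 − 1 = 4 and tw(G) ≤ 4. On the other hand G contains the 5-clique {1, 5, 6, 8, 10}. A clique must lie in a single bag of any decomposition, so no decomposition can have width below 4. Therefore the treewidth is 4.

4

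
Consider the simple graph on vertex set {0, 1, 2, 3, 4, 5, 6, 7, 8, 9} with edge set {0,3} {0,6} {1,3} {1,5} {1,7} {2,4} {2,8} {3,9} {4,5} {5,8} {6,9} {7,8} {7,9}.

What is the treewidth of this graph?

A width-2 tree decomposition is:
Bags: B1 = {0, 3, 6}  B2 = {3, 6, 9}  B3 = {1, 3, 9}  B4 = {1, 7, 9}  B5 = {1, 5, 7}  B6 = {5, 7, 8}  B7 = {4, 5, 8}  B8 = {2, 4, 8}
Tree: B1–B2, B2–B3, B3–B4, B4–B5, B5–B6, B6–B7, B7–B8
Every bag has size at most 3, so the width is 3 − 1 = 2 and tw(G) ≤ 2. Since 0–6–9–3–0 is a cycle in G, G is not acyclic. Forests are exactly the graphs of treewidth ≤ 1, so tw(G) ≥ 2. Hence tw(G) = 2 exactly.

2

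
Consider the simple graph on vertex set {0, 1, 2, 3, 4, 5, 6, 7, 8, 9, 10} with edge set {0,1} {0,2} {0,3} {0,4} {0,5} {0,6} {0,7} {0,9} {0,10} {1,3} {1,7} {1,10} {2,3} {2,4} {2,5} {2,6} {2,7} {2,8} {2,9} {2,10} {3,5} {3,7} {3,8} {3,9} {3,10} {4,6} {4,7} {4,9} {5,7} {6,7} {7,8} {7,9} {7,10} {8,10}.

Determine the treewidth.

4

A width-4 tree decomposition is:
Bags: B1 = {0, 2, 3, 5, 7}  B2 = {0, 2, 3, 7, 9}  B3 = {0, 2, 3, 7, 10}  B4 = {0, 2, 4, 7, 9}  B5 = {0, 2, 4, 6, 7}  B6 = {0, 1, 3, 7, 10}  B7 = {2, 3, 7, 8, 10}
Tree: B1–B2, B2–B3, B2–B4, B4–B5, B3–B6, B3–B7
Each bag holds 5 vertices, so the decomposition has width 4, which upper-bounds the treewidth. For the lower bound, the 5 vertices {0, 1, 3, 7, 10} are pairwise adjacent, and any tree decomposition puts a clique entirely inside one bag — forcing width ≥ 4. The upper and lower bounds meet at 4, so that is the treewidth.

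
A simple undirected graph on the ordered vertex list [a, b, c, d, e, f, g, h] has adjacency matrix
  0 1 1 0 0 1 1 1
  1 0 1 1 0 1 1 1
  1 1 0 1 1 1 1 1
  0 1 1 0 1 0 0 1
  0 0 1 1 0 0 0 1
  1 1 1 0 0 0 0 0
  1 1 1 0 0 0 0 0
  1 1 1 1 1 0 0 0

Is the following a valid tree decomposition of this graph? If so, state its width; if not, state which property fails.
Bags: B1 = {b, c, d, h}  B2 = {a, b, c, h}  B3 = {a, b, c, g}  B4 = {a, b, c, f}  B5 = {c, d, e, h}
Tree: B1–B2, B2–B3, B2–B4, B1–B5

Checking the three conditions: (i) the bags cover all of {a, b, c, d, e, f, g, h}; (ii) for each edge, some bag contains both endpoints; (iii) the bags containing any fixed vertex form a subtree. All hold, so the decomposition is valid with width 4 − 1 = 3.

Yes; width 3.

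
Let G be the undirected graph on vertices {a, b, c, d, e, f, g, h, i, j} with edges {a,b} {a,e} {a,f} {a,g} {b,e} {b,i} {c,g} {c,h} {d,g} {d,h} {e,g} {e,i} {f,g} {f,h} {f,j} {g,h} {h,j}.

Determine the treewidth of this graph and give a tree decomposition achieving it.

Treewidth 2.
Bags: B1 = {f, g, h}  B2 = {a, f, g}  B3 = {a, e, g}  B4 = {d, g, h}  B5 = {f, h, j}  B6 = {c, g, h}  B7 = {a, b, e}  B8 = {b, e, i}
Tree: B1–B2, B2–B3, B1–B4, B1–B5, B4–B6, B3–B7, B7–B8

The largest bag has 3 vertices, giving width 2; this decomposition certifies tw(G) ≤ 2. For the lower bound, the 3 vertices {a, e, g} are pairwise adjacent, and any tree decomposition puts a clique entirely inside one bag — forcing width ≥ 2. Combining the bounds, tw(G) = 2.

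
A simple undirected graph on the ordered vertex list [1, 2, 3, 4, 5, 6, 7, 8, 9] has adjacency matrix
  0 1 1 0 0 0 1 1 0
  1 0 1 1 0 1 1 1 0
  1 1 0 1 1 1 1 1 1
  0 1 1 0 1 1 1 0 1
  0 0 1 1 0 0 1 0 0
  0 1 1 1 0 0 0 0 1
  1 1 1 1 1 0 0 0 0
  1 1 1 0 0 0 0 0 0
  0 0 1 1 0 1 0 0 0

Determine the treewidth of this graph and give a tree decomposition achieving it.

Each bag holds 4 vertices, so the decomposition has width 3, which upper-bounds the treewidth. Conversely, {3, 4, 6, 9} is a clique of size 4, and the vertices of any clique must share a bag in every tree decomposition; so some bag has ≥ 4 vertices and tw(G) ≥ 3. Hence tw(G) = 3 exactly.

Treewidth 3.
One optimal decomposition is:
Bags: B1 = {2, 3, 4, 7}  B2 = {2, 3, 4, 6}  B3 = {3, 4, 5, 7}  B4 = {1, 2, 3, 7}  B5 = {1, 2, 3, 8}  B6 = {3, 4, 6, 9}
Tree: B1–B2, B1–B3, B1–B4, B4–B5, B2–B6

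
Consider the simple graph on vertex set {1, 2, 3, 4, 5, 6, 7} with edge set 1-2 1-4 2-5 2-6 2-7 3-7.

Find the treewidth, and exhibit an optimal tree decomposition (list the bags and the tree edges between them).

Treewidth 1.
Bags: B1 = {1, 2}  B2 = {1, 4}  B3 = {2, 6}  B4 = {2, 5}  B5 = {2, 7}  B6 = {3, 7}
Tree: B1–B2, B1–B3, B1–B4, B4–B5, B5–B6

The largest bag has 2 vertices, giving width 1; this decomposition certifies tw(G) ≤ 1. Any graph with an edge has treewidth ≥ 1, and G has the edge 1–2. Combining the bounds, tw(G) = 1.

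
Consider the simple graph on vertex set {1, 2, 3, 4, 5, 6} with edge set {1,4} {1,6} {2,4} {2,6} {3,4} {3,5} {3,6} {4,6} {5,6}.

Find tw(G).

A width-2 tree decomposition is:
Bags: B1 = {3, 4, 6}  B2 = {3, 5, 6}  B3 = {2, 4, 6}  B4 = {1, 4, 6}
Tree: B1–B2, B1–B3, B1–B4
Every bag has size at most 3, so the width is 3 − 1 = 2 and tw(G) ≤ 2. Conversely, {1, 4, 6} is a clique of size 3, and the vertices of any clique must share a bag in every tree decomposition; so some bag has ≥ 3 vertices and tw(G) ≥ 2. Therefore the treewidth is 2.

2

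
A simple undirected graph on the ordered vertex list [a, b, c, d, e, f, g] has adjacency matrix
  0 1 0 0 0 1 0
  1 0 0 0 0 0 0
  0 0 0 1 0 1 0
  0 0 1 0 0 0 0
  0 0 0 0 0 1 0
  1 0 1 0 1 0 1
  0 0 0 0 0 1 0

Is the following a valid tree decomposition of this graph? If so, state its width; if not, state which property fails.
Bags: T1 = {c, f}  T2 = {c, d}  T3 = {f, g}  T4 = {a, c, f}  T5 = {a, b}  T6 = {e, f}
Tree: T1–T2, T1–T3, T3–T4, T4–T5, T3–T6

A tree decomposition must satisfy three properties: every vertex lies in some bag; for every edge, both endpoints lie together in some bag; and for every vertex, the bags containing it form a connected subtree. Here bags containing vertex c are not connected in the tree, so the decomposition is invalid.

No — bags containing vertex c are not connected in the tree.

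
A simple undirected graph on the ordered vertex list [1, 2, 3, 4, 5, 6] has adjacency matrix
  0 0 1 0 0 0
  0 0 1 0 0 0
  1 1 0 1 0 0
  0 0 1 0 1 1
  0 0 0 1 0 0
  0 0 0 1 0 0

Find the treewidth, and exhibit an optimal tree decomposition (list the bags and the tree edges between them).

The largest bag has 2 vertices, giving width 1; this decomposition certifies tw(G) ≤ 1. Any graph with an edge has treewidth ≥ 1, and G has the edge 4–6. Therefore the treewidth is 1.

Treewidth 1.
One such decomposition:
Bags: B1 = {4, 6}  B2 = {3, 4}  B3 = {2, 3}  B4 = {4, 5}  B5 = {1, 3}
Tree: B1–B2, B2–B3, B2–B4, B2–B5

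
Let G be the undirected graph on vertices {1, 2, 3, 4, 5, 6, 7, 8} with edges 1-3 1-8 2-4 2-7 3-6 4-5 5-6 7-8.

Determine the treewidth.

A width-2 tree decomposition is:
Bags: B1 = {2, 4, 7}  B2 = {4, 7, 8}  B3 = {1, 4, 8}  B4 = {1, 3, 4}  B5 = {3, 4, 6}  B6 = {4, 5, 6}
Tree: B1–B2, B2–B3, B3–B4, B4–B5, B5–B6
Each bag holds 3 vertices, so the decomposition has width 2, which upper-bounds the treewidth. The edges 4–2–7–8–1–3–6–5–4 form a cycle, so G is not a tree and its treewidth is at least 2. The upper and lower bounds meet at 2, so that is the treewidth.

2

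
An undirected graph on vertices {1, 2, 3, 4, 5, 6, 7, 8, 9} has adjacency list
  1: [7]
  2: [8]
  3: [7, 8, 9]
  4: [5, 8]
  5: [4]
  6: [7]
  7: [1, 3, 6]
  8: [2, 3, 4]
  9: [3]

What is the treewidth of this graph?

A width-1 tree decomposition is:
Bags: B1 = {3, 7}  B2 = {3, 8}  B3 = {4, 8}  B4 = {4, 5}  B5 = {6, 7}  B6 = {3, 9}  B7 = {1, 7}  B8 = {2, 8}
Tree: B1–B2, B2–B3, B3–B4, B1–B5, B1–B6, B1–B7, B3–B8
Every bag has size at most 2, so the width is 2 − 1 = 1 and tw(G) ≤ 1. G has an edge, so its treewidth is at least 1. Hence tw(G) = 1 exactly.

1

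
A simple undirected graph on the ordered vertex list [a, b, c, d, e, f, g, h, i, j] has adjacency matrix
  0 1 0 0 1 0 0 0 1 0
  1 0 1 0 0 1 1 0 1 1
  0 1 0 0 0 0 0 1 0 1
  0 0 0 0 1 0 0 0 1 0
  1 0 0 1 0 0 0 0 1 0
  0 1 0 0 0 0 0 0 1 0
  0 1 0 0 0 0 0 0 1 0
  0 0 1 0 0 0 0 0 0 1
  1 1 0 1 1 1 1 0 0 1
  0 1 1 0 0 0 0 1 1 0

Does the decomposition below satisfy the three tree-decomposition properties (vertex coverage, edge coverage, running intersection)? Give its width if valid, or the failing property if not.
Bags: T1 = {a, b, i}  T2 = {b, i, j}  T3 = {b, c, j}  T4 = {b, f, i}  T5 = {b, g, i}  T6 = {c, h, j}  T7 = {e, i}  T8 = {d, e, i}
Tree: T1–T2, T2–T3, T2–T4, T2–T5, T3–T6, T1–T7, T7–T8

No — edge (a,e) lies in no bag.

A tree decomposition must satisfy three properties: every vertex lies in some bag; for every edge, both endpoints lie together in some bag; and for every vertex, the bags containing it form a connected subtree. Here edge (a,e) lies in no bag, so the decomposition is invalid.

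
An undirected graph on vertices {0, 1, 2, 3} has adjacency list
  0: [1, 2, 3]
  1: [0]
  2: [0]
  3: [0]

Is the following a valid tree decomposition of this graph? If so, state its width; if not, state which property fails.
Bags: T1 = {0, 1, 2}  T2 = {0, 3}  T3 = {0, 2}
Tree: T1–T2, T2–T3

No — bags containing vertex 2 are not connected in the tree.

A tree decomposition must satisfy three properties: every vertex lies in some bag; for every edge, both endpoints lie together in some bag; and for every vertex, the bags containing it form a connected subtree. Here bags containing vertex 2 are not connected in the tree, so the decomposition is invalid.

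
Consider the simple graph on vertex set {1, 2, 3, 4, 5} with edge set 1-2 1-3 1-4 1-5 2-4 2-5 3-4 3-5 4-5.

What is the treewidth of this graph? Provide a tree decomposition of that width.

Each bag holds 4 vertices, so the decomposition has width 3, which upper-bounds the treewidth. For the lower bound, the 4 vertices {1, 2, 4, 5} are pairwise adjacent, and any tree decomposition puts a clique entirely inside one bag — forcing width ≥ 3. Therefore the treewidth is 3.

Treewidth 3.
Bags: B1 = {1, 2, 4, 5}  B2 = {1, 3, 4, 5}
Tree: B1–B2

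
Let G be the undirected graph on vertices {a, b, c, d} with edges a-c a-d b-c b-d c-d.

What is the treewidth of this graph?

2

A width-2 tree decomposition is:
Bags: B1 = {b, c, d}  B2 = {a, c, d}
Tree: B1–B2
Each bag holds 3 vertices, so the decomposition has width 2, which upper-bounds the treewidth. Conversely, {a, c, d} is a clique of size 3, and the vertices of any clique must share a bag in every tree decomposition; so some bag has ≥ 3 vertices and tw(G) ≥ 2. The upper and lower bounds meet at 2, so that is the treewidth.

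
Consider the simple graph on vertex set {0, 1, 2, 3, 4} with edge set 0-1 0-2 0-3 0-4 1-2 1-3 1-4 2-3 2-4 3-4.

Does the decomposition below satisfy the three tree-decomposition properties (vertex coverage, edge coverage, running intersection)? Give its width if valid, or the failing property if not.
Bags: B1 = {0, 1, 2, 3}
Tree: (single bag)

No — vertex 4 appears in no bag.

A tree decomposition must satisfy three properties: every vertex lies in some bag; for every edge, both endpoints lie together in some bag; and for every vertex, the bags containing it form a connected subtree. Here vertex 4 appears in no bag, so the decomposition is invalid.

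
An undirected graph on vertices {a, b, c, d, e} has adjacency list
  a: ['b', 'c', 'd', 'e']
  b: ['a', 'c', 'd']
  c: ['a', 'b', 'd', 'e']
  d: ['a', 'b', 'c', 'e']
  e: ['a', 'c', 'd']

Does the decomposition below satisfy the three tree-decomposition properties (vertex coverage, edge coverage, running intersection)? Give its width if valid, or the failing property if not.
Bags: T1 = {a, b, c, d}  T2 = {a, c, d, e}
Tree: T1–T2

Vertex coverage: the bags together contain {a, b, c, d, e}, the full vertex set. Edge coverage: each edge of G has both endpoints in at least one bag. Running intersection: for every vertex, the bags containing it form a connected subtree. All three properties hold, so this is a valid tree decomposition of width max|bag| − 1 = 3, and hence tw(G) ≤ 3.

Yes; width 3.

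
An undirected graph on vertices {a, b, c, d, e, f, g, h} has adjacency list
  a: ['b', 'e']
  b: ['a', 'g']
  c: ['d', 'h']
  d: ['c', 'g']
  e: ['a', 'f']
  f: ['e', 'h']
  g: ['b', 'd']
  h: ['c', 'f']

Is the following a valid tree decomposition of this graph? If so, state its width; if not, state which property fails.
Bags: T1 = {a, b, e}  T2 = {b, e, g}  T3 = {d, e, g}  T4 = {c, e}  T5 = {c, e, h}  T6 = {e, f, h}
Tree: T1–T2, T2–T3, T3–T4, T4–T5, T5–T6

A tree decomposition must satisfy three properties: every vertex lies in some bag; for every edge, both endpoints lie together in some bag; and for every vertex, the bags containing it form a connected subtree. Here edge (d,c) lies in no bag, so the decomposition is invalid.

No — edge (d,c) lies in no bag.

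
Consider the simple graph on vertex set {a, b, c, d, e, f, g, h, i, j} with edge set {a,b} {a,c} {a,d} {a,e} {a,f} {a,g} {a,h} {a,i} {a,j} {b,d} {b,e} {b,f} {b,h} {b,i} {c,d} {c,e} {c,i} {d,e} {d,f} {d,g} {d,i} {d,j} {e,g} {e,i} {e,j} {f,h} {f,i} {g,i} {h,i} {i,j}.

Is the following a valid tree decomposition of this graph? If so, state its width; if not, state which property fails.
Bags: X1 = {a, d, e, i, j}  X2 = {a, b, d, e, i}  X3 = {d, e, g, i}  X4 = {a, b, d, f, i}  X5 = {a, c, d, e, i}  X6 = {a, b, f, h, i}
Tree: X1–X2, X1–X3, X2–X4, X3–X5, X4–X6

A tree decomposition must satisfy three properties: every vertex lies in some bag; for every edge, both endpoints lie together in some bag; and for every vertex, the bags containing it form a connected subtree. Here edge (a,g) lies in no bag, so the decomposition is invalid.

No — edge (a,g) lies in no bag.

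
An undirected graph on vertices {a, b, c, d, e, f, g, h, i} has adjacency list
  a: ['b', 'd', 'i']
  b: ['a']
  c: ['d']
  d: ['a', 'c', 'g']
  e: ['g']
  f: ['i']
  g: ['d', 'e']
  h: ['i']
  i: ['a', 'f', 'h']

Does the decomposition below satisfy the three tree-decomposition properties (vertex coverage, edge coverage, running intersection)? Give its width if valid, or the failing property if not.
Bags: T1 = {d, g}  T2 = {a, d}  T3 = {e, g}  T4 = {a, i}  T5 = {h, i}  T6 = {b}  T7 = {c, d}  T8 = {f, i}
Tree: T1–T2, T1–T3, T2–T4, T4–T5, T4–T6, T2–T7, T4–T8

A tree decomposition must satisfy three properties: every vertex lies in some bag; for every edge, both endpoints lie together in some bag; and for every vertex, the bags containing it form a connected subtree. Here edge (a,b) lies in no bag, so the decomposition is invalid.

No — edge (a,b) lies in no bag.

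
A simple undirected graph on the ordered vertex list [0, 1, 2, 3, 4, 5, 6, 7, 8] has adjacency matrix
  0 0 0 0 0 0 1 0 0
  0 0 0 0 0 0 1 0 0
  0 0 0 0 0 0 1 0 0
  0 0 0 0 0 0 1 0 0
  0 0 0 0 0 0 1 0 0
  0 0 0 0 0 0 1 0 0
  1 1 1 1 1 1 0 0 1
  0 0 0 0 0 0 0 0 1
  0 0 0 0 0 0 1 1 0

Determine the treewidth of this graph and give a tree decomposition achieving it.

Each bag holds 2 vertices, so the decomposition has width 1, which upper-bounds the treewidth. G has an edge, so its treewidth is at least 1. Hence tw(G) = 1 exactly.

Treewidth 1.
Bags: B1 = {3, 6}  B2 = {6, 8}  B3 = {1, 6}  B4 = {0, 6}  B5 = {5, 6}  B6 = {4, 6}  B7 = {7, 8}  B8 = {2, 6}
Tree: B1–B2, B1–B3, B3–B4, B3–B5, B5–B6, B2–B7, B5–B8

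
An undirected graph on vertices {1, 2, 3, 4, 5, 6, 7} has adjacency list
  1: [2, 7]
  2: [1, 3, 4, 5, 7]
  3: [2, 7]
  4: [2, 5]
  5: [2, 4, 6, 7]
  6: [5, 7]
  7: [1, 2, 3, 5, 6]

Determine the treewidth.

2

A width-2 tree decomposition is:
Bags: B1 = {2, 5, 7}  B2 = {2, 4, 5}  B3 = {2, 3, 7}  B4 = {5, 6, 7}  B5 = {1, 2, 7}
Tree: B1–B2, B1–B3, B1–B4, B1–B5
Each bag holds 3 vertices, so the decomposition has width 2, which upper-bounds the treewidth. Conversely, {2, 4, 5} is a clique of size 3, and the vertices of any clique must share a bag in every tree decomposition; so some bag has ≥ 3 vertices and tw(G) ≥ 2. The upper and lower bounds meet at 2, so that is the treewidth.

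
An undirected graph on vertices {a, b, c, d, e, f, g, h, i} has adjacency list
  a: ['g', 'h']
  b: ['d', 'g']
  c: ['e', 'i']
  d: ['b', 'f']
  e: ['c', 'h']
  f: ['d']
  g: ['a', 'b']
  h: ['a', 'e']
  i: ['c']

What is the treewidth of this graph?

1

A width-1 tree decomposition is:
Bags: B1 = {d, f}  B2 = {b, d}  B3 = {b, g}  B4 = {a, g}  B5 = {a, h}  B6 = {e, h}  B7 = {c, e}  B8 = {c, i}
Tree: B1–B2, B2–B3, B3–B4, B4–B5, B5–B6, B6–B7, B7–B8
Each bag holds 2 vertices, so the decomposition has width 1, which upper-bounds the treewidth. Since G has at least one edge (e.g. f–d), it is not an edgeless graph, so tw(G) ≥ 1. Therefore the treewidth is 1.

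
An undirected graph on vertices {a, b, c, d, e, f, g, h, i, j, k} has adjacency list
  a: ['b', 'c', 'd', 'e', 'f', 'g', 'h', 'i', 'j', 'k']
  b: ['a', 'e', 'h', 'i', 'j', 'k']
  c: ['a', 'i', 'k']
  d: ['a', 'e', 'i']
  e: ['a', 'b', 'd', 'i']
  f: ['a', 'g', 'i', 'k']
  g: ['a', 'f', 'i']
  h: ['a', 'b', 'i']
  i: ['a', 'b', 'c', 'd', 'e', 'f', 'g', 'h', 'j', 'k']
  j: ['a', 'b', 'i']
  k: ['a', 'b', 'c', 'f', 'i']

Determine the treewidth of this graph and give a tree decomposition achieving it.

Treewidth 3.
One such decomposition:
Bags: B1 = {a, d, e, i}  B2 = {a, b, e, i}  B3 = {a, b, h, i}  B4 = {a, b, i, j}  B5 = {a, b, i, k}  B6 = {a, c, i, k}  B7 = {a, f, i, k}  B8 = {a, f, g, i}
Tree: B1–B2, B2–B3, B2–B4, B2–B5, B5–B6, B6–B7, B7–B8

Each bag holds 4 vertices, so the decomposition has width 3, which upper-bounds the treewidth. For the lower bound, the 4 vertices {a, d, e, i} are pairwise adjacent, and any tree decomposition puts a clique entirely inside one bag — forcing width ≥ 3. Therefore the treewidth is 3.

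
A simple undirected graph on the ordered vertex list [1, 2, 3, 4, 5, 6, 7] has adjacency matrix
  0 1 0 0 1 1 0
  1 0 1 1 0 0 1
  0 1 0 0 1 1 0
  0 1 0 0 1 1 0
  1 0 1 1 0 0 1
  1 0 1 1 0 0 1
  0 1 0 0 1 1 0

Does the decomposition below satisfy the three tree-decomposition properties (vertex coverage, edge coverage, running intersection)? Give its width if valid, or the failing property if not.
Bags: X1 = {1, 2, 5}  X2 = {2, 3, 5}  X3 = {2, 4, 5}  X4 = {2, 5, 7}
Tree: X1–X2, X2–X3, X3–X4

No — vertex 6 appears in no bag.

A tree decomposition must satisfy three properties: every vertex lies in some bag; for every edge, both endpoints lie together in some bag; and for every vertex, the bags containing it form a connected subtree. Here vertex 6 appears in no bag, so the decomposition is invalid.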